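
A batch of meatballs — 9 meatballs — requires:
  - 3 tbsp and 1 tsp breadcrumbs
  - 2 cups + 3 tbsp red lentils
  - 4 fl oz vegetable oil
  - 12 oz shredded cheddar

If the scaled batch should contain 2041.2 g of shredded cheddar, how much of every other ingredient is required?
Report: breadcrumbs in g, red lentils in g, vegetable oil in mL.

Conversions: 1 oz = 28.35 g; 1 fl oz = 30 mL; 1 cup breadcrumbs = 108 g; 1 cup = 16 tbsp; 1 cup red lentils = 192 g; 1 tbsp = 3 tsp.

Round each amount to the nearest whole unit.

breadcrumbs: 135 g; red lentils: 2520 g; vegetable oil: 720 mL

The original recipe has 340.2 g of shredded cheddar, so the scaling factor is 2041.2 ÷ 340.2 = 6.
breadcrumbs: (3 tbsp + 1 tsp = 10/3 tbsp) × 6 ÷ 16 tbsp/cup × 108 g/cup = 135 g
red lentils: (2 cup + 3 tbsp = 2.1875 cup) × 6 × 192 g/cup = 2520 g
vegetable oil: 4 fl oz × 6 × 30 mL/fl oz = 720 mL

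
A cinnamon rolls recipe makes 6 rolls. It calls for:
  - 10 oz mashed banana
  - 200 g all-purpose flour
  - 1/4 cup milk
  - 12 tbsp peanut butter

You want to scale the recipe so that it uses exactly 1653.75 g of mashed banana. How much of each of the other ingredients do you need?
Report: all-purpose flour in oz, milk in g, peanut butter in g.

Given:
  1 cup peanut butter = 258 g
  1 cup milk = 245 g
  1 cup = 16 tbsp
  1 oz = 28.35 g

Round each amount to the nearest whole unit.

The original recipe has 283.5 g of mashed banana, so the scaling factor is 1653.75 ÷ 283.5 = 35/6.
all-purpose flour: 200 g × 35/6 ÷ 28.35 g/oz ≈ 41 oz
milk: 0.25 cup × 35/6 × 245 g/cup ≈ 357 g
peanut butter: 12 tbsp × 35/6 ÷ 16 tbsp/cup × 258 g/cup ≈ 1129 g

all-purpose flour: 41 oz; milk: 357 g; peanut butter: 1129 g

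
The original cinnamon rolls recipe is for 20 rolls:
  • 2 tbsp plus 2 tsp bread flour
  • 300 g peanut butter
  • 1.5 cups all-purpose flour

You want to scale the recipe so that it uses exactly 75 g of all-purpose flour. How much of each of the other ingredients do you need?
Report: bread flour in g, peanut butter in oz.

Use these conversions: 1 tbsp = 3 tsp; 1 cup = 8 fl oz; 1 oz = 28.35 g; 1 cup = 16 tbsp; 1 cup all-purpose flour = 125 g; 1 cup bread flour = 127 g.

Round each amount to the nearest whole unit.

The original recipe has 187.5 g of all-purpose flour, so the scaling factor is 75 ÷ 187.5 = 2/5 = 0.4.
bread flour: (2 tbsp + 2 tsp = 8/3 tbsp) × 2/5 ÷ 16 tbsp/cup × 127 g/cup ≈ 8 g
peanut butter: 300 g × 2/5 ÷ 28.35 g/oz ≈ 4 oz

bread flour: 8 g; peanut butter: 4 oz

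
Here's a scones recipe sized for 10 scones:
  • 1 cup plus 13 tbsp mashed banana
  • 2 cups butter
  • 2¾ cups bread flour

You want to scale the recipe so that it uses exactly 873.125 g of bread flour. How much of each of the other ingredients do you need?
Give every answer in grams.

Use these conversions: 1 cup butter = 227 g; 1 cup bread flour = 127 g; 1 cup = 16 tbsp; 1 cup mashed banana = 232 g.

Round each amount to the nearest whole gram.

The original recipe has 349.25 g of bread flour, so the scaling factor is 873.125 ÷ 349.25 = 5/2 = 2.5.
mashed banana: (1 cup + 13 tbsp = 1.8125 cup) × 5/2 × 232 g/cup ≈ 1051 g
butter: 2 cup × 5/2 × 227 g/cup = 1135 g

mashed banana: 1051 g; butter: 1135 g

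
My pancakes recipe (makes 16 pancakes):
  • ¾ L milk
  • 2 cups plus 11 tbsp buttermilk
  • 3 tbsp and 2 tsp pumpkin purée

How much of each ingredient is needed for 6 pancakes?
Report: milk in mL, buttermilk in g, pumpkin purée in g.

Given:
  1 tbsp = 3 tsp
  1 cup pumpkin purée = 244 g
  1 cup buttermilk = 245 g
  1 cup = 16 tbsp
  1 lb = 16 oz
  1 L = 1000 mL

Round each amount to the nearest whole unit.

milk: 281 mL; buttermilk: 247 g; pumpkin purée: 21 g

Scaling factor: 6/16 = 3/8 = 0.375.
milk: 0.75 L × 3/8 × 1000 mL/L ≈ 281 mL
buttermilk: (2 cup + 11 tbsp = 2.6875 cup) × 3/8 × 245 g/cup ≈ 247 g
pumpkin purée: (3 tbsp + 2 tsp = 11/3 tbsp) × 3/8 ÷ 16 tbsp/cup × 244 g/cup ≈ 21 g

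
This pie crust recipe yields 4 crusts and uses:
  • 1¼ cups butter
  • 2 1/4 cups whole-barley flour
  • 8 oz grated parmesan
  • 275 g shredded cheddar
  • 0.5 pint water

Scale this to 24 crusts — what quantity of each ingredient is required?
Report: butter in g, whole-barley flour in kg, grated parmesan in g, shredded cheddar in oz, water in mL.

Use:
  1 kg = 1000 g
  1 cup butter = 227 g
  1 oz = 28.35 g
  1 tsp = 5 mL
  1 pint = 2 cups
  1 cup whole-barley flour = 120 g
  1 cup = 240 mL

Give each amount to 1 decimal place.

Scaling factor: 24/4 = 6.
butter: 1.25 cup × 6 × 227 g/cup = 1702.5 g
whole-barley flour: 2.25 cup × 6 × 120 g/cup ÷ 1000 g/kg ≈ 1.6 kg
grated parmesan: 8 oz × 6 × 28.35 g/oz = 1360.8 g
shredded cheddar: 275 g × 6 ÷ 28.35 g/oz ≈ 58.2 oz
water: 0.5 pint × 6 × 2 cup/pint × 240 mL/cup = 1440.0 mL

butter: 1702.5 g; whole-barley flour: 1.6 kg; grated parmesan: 1360.8 g; shredded cheddar: 58.2 oz; water: 1440.0 mL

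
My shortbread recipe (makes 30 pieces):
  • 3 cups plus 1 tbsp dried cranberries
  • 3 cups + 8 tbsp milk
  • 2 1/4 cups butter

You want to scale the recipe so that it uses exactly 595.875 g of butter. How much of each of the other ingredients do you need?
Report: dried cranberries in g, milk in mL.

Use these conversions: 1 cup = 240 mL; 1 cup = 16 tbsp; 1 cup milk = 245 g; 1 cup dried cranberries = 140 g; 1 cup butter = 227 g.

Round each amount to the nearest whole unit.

dried cranberries: 500 g; milk: 980 mL

The original recipe has 510.75 g of butter, so the scaling factor is 595.875 ÷ 510.75 = 7/6.
dried cranberries: (3 cup + 1 tbsp = 3.0625 cup) × 7/6 × 140 g/cup ≈ 500 g
milk: (3 cup + 8 tbsp = 3.5 cup) × 7/6 × 240 mL/cup = 980 mL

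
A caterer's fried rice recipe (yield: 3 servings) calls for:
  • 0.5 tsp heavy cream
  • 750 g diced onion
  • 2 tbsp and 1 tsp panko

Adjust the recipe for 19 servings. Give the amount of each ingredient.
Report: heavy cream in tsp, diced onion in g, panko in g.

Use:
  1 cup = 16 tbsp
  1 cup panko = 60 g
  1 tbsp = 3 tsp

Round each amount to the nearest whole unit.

heavy cream: 3 tsp; diced onion: 4750 g; panko: 55 g

Scaling factor: 19/3.
heavy cream: 0.5 tsp × 19/3 ≈ 3 tsp
diced onion: 750 g × 19/3 = 4750 g
panko: (2 tbsp + 1 tsp = 7/3 tbsp) × 19/3 ÷ 16 tbsp/cup × 60 g/cup ≈ 55 g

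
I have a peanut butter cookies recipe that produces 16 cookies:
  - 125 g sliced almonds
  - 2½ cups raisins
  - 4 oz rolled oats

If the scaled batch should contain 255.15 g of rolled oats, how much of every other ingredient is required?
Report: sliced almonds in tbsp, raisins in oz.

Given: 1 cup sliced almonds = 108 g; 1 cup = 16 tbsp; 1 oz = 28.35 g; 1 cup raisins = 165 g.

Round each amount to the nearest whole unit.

sliced almonds: 42 tbsp; raisins: 33 oz

The original recipe has 113.4 g of rolled oats, so the scaling factor is 255.15 ÷ 113.4 = 9/4 = 2.25.
sliced almonds: 125 g × 9/4 ÷ 108 g/cup × 16 tbsp/cup ≈ 42 tbsp
raisins: 2.5 cup × 9/4 × 165 g/cup ÷ 28.35 g/oz ≈ 33 oz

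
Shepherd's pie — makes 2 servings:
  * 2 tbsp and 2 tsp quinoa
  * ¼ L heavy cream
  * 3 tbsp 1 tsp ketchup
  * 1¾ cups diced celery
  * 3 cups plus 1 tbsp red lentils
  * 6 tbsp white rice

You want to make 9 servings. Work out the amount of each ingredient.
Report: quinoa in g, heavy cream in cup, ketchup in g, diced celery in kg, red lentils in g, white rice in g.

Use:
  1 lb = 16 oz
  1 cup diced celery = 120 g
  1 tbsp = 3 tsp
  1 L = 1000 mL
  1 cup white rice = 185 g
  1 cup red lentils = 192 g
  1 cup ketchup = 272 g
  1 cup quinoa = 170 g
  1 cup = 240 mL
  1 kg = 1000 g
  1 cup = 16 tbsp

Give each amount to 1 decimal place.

quinoa: 127.5 g; heavy cream: 4.7 cup; ketchup: 255.0 g; diced celery: 0.9 kg; red lentils: 2646.0 g; white rice: 312.2 g

Scaling factor: 9/2 = 4.5.
quinoa: (2 tbsp + 2 tsp = 8/3 tbsp) × 9/2 ÷ 16 tbsp/cup × 170 g/cup = 127.5 g
heavy cream: 0.25 L × 9/2 × 1000 mL/L ÷ 240 mL/cup ≈ 4.7 cup
ketchup: (3 tbsp + 1 tsp = 10/3 tbsp) × 9/2 ÷ 16 tbsp/cup × 272 g/cup = 255.0 g
diced celery: 1.75 cup × 9/2 × 120 g/cup ÷ 1000 g/kg ≈ 0.9 kg
red lentils: (3 cup + 1 tbsp = 3.0625 cup) × 9/2 × 192 g/cup = 2646.0 g
white rice: 6 tbsp × 9/2 ÷ 16 tbsp/cup × 185 g/cup ≈ 312.2 g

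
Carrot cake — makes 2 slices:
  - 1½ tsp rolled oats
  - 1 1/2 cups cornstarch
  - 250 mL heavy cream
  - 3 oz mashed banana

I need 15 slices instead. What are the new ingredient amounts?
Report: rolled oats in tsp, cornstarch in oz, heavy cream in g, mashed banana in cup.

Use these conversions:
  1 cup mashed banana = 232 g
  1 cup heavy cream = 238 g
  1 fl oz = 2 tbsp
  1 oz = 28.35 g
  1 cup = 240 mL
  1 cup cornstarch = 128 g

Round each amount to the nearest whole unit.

Scaling factor: 15/2 = 7.5.
rolled oats: 1.5 tsp × 15/2 ≈ 11 tsp
cornstarch: 1.5 cup × 15/2 × 128 g/cup ÷ 28.35 g/oz ≈ 51 oz
heavy cream: 250 mL × 15/2 ÷ 240 mL/cup × 238 g/cup ≈ 1859 g
mashed banana: 3 oz × 15/2 × 28.35 g/oz ÷ 232 g/cup ≈ 3 cup

rolled oats: 11 tsp; cornstarch: 51 oz; heavy cream: 1859 g; mashed banana: 3 cup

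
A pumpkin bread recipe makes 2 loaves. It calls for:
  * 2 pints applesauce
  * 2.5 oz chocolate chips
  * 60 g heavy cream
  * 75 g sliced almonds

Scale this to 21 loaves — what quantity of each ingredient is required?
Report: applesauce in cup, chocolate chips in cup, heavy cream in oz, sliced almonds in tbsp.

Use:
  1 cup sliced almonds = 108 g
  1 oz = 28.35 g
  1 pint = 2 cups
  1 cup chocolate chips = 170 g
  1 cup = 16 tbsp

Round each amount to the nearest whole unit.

applesauce: 42 cup; chocolate chips: 4 cup; heavy cream: 22 oz; sliced almonds: 117 tbsp

Scaling factor: 21/2 = 10.5.
applesauce: 2 pint × 21/2 × 2 cup/pint = 42 cup
chocolate chips: 2.5 oz × 21/2 × 28.35 g/oz ÷ 170 g/cup ≈ 4 cup
heavy cream: 60 g × 21/2 ÷ 28.35 g/oz ≈ 22 oz
sliced almonds: 75 g × 21/2 ÷ 108 g/cup × 16 tbsp/cup ≈ 117 tbsp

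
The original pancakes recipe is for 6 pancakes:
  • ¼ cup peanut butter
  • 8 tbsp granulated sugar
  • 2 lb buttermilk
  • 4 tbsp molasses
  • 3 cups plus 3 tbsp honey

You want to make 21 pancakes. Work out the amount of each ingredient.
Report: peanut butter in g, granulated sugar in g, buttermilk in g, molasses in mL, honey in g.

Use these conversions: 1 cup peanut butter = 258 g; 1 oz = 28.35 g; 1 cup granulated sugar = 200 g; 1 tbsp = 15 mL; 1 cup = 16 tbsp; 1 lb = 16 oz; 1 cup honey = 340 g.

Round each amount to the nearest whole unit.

Scaling factor: 21/6 = 7/2 = 3.5.
peanut butter: 0.25 cup × 7/2 × 258 g/cup ≈ 226 g
granulated sugar: 8 tbsp × 7/2 ÷ 16 tbsp/cup × 200 g/cup = 350 g
buttermilk: 2 lb × 7/2 × 16 oz/lb × 28.35 g/oz ≈ 3175 g
molasses: 4 tbsp × 7/2 × 15 mL/tbsp = 210 mL
honey: (3 cup + 3 tbsp = 3.1875 cup) × 7/2 × 340 g/cup ≈ 3793 g

peanut butter: 226 g; granulated sugar: 350 g; buttermilk: 3175 g; molasses: 210 mL; honey: 3793 g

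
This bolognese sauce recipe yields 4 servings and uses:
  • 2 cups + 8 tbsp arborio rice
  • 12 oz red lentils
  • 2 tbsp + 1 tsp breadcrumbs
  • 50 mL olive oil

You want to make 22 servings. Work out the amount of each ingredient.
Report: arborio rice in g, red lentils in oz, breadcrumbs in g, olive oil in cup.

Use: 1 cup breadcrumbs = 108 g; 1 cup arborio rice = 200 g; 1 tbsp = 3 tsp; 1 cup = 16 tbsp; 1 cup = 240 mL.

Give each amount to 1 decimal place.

arborio rice: 2750.0 g; red lentils: 66.0 oz; breadcrumbs: 86.6 g; olive oil: 1.1 cup

Scaling factor: 22/4 = 11/2 = 5.5.
arborio rice: (2 cup + 8 tbsp = 2.5 cup) × 11/2 × 200 g/cup = 2750.0 g
red lentils: 12 oz × 11/2 = 66.0 oz
breadcrumbs: (2 tbsp + 1 tsp = 7/3 tbsp) × 11/2 ÷ 16 tbsp/cup × 108 g/cup ≈ 86.6 g
olive oil: 50 mL × 11/2 ÷ 240 mL/cup ≈ 1.1 cup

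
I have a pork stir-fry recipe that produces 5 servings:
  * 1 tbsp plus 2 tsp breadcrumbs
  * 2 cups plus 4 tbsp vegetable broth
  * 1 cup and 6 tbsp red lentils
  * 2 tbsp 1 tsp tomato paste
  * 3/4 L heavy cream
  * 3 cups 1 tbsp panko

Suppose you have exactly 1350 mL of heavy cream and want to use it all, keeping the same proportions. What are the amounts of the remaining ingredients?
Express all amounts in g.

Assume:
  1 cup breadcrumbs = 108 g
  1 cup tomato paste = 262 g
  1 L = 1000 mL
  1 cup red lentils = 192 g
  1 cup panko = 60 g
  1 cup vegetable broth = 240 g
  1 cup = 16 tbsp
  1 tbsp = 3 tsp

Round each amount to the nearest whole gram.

breadcrumbs: 20 g; vegetable broth: 972 g; red lentils: 475 g; tomato paste: 69 g; panko: 331 g

The original recipe has 750 mL of heavy cream, so the scaling factor is 1350 ÷ 750 = 9/5 = 1.8.
breadcrumbs: (1 tbsp + 2 tsp = 5/3 tbsp) × 9/5 ÷ 16 tbsp/cup × 108 g/cup ≈ 20 g
vegetable broth: (2 cup + 4 tbsp = 2.25 cup) × 9/5 × 240 g/cup = 972 g
red lentils: (1 cup + 6 tbsp = 1.375 cup) × 9/5 × 192 g/cup ≈ 475 g
tomato paste: (2 tbsp + 1 tsp = 7/3 tbsp) × 9/5 ÷ 16 tbsp/cup × 262 g/cup ≈ 69 g
panko: (3 cup + 1 tbsp = 3.0625 cup) × 9/5 × 60 g/cup ≈ 331 g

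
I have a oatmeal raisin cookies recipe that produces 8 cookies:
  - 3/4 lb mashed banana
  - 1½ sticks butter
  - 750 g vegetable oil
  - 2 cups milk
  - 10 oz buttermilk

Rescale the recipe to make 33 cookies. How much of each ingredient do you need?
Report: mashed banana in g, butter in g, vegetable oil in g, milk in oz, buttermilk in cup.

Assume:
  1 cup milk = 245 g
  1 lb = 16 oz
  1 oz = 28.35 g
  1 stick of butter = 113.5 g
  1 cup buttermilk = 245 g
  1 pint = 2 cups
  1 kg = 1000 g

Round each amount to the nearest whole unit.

Scaling factor: 33/8 = 4.125.
mashed banana: 0.75 lb × 33/8 × 16 oz/lb × 28.35 g/oz ≈ 1403 g
butter: 1.5 stick × 33/8 × 113.5 g/stick ≈ 702 g
vegetable oil: 750 g × 33/8 ≈ 3094 g
milk: 2 cup × 33/8 × 245 g/cup ÷ 28.35 g/oz ≈ 71 oz
buttermilk: 10 oz × 33/8 × 28.35 g/oz ÷ 245 g/cup ≈ 5 cup

mashed banana: 1403 g; butter: 702 g; vegetable oil: 3094 g; milk: 71 oz; buttermilk: 5 cup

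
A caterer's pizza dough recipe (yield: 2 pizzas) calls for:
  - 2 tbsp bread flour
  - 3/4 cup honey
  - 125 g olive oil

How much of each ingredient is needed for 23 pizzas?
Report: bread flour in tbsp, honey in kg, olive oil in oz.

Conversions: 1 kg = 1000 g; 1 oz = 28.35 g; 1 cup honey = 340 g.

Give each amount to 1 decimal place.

Scaling factor: 23/2 = 11.5.
bread flour: 2 tbsp × 23/2 = 23.0 tbsp
honey: 0.75 cup × 23/2 × 340 g/cup ÷ 1000 g/kg ≈ 2.9 kg
olive oil: 125 g × 23/2 ÷ 28.35 g/oz ≈ 50.7 oz

bread flour: 23.0 tbsp; honey: 2.9 kg; olive oil: 50.7 oz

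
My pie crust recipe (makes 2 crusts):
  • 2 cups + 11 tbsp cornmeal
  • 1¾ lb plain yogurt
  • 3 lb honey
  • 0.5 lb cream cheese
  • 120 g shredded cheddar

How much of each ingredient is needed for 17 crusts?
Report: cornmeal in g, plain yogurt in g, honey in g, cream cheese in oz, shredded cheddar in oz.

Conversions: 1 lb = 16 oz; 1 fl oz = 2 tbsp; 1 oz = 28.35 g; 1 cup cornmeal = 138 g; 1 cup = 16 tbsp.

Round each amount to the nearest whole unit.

Scaling factor: 17/2 = 8.5.
cornmeal: (2 cup + 11 tbsp = 2.6875 cup) × 17/2 × 138 g/cup ≈ 3152 g
plain yogurt: 1.75 lb × 17/2 × 16 oz/lb × 28.35 g/oz ≈ 6747 g
honey: 3 lb × 17/2 × 16 oz/lb × 28.35 g/oz ≈ 11567 g
cream cheese: 0.5 lb × 17/2 × 16 oz/lb = 68 oz
shredded cheddar: 120 g × 17/2 ÷ 28.35 g/oz ≈ 36 oz

cornmeal: 3152 g; plain yogurt: 6747 g; honey: 11567 g; cream cheese: 68 oz; shredded cheddar: 36 oz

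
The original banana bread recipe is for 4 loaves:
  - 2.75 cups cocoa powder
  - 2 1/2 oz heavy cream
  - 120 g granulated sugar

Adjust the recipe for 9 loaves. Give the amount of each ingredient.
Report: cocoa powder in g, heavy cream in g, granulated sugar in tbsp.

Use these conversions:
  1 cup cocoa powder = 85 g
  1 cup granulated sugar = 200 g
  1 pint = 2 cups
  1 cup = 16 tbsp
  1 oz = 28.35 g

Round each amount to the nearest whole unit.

cocoa powder: 526 g; heavy cream: 159 g; granulated sugar: 22 tbsp

Scaling factor: 9/4 = 2.25.
cocoa powder: 2.75 cup × 9/4 × 85 g/cup ≈ 526 g
heavy cream: 2.5 oz × 9/4 × 28.35 g/oz ≈ 159 g
granulated sugar: 120 g × 9/4 ÷ 200 g/cup × 16 tbsp/cup ≈ 22 tbsp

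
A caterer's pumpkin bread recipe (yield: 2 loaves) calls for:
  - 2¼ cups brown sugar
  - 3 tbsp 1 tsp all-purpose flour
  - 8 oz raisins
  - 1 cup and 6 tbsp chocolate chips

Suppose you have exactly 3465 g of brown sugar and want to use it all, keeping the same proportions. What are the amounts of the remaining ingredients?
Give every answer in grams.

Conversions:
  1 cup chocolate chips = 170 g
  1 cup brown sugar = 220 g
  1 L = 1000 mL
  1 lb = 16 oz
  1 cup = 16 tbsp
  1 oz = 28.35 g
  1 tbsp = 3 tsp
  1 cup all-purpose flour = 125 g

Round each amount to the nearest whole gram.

all-purpose flour: 182 g; raisins: 1588 g; chocolate chips: 1636 g

The original recipe has 495 g of brown sugar, so the scaling factor is 3465 ÷ 495 = 7.
all-purpose flour: (3 tbsp + 1 tsp = 10/3 tbsp) × 7 ÷ 16 tbsp/cup × 125 g/cup ≈ 182 g
raisins: 8 oz × 7 × 28.35 g/oz ≈ 1588 g
chocolate chips: (1 cup + 6 tbsp = 1.375 cup) × 7 × 170 g/cup ≈ 1636 g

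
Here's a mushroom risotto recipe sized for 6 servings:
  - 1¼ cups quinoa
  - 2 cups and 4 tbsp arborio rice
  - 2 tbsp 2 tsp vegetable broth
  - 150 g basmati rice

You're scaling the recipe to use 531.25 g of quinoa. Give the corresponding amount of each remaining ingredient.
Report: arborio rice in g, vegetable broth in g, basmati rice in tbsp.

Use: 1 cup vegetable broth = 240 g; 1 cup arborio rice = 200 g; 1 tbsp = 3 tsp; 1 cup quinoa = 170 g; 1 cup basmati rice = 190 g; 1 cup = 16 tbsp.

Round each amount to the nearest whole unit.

arborio rice: 1125 g; vegetable broth: 100 g; basmati rice: 32 tbsp

The original recipe has 212.5 g of quinoa, so the scaling factor is 531.25 ÷ 212.5 = 5/2 = 2.5.
arborio rice: (2 cup + 4 tbsp = 2.25 cup) × 5/2 × 200 g/cup = 1125 g
vegetable broth: (2 tbsp + 2 tsp = 8/3 tbsp) × 5/2 ÷ 16 tbsp/cup × 240 g/cup = 100 g
basmati rice: 150 g × 5/2 ÷ 190 g/cup × 16 tbsp/cup ≈ 32 tbsp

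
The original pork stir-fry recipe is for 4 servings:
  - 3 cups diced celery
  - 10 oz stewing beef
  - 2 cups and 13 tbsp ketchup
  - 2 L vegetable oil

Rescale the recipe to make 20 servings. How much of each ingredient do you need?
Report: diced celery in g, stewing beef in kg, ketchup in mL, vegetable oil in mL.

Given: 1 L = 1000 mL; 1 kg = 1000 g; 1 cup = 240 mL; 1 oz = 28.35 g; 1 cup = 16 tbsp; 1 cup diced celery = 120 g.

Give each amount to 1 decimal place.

Scaling factor: 20/4 = 5.
diced celery: 3 cup × 5 × 120 g/cup = 1800.0 g
stewing beef: 10 oz × 5 × 28.35 g/oz ÷ 1000 g/kg ≈ 1.4 kg
ketchup: (2 cup + 13 tbsp = 2.8125 cup) × 5 × 240 mL/cup = 3375.0 mL
vegetable oil: 2 L × 5 × 1000 mL/L = 10000.0 mL

diced celery: 1800.0 g; stewing beef: 1.4 kg; ketchup: 3375.0 mL; vegetable oil: 10000.0 mL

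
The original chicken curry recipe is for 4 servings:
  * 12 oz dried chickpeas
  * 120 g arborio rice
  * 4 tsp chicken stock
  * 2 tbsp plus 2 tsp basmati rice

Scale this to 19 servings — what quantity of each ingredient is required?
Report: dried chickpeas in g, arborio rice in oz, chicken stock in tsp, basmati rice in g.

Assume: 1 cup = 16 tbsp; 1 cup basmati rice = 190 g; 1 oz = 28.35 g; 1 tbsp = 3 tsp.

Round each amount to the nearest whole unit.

Scaling factor: 19/4 = 4.75.
dried chickpeas: 12 oz × 19/4 × 28.35 g/oz ≈ 1616 g
arborio rice: 120 g × 19/4 ÷ 28.35 g/oz ≈ 20 oz
chicken stock: 4 tsp × 19/4 = 19 tsp
basmati rice: (2 tbsp + 2 tsp = 8/3 tbsp) × 19/4 ÷ 16 tbsp/cup × 190 g/cup ≈ 150 g

dried chickpeas: 1616 g; arborio rice: 20 oz; chicken stock: 19 tsp; basmati rice: 150 g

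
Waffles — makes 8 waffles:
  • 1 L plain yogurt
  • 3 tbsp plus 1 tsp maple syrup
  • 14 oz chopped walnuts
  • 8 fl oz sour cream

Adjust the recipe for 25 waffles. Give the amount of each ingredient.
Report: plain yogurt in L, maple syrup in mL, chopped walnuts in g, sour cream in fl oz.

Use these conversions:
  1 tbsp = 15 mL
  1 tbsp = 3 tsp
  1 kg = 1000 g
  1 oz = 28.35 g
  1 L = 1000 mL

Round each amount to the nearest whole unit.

Scaling factor: 25/8 = 3.125.
plain yogurt: 1 L × 25/8 ≈ 3 L
maple syrup: (3 tbsp + 1 tsp = 10/3 tbsp) × 25/8 × 15 mL/tbsp ≈ 156 mL
chopped walnuts: 14 oz × 25/8 × 28.35 g/oz ≈ 1240 g
sour cream: 8 fl oz × 25/8 = 25 fl oz

plain yogurt: 3 L; maple syrup: 156 mL; chopped walnuts: 1240 g; sour cream: 25 fl oz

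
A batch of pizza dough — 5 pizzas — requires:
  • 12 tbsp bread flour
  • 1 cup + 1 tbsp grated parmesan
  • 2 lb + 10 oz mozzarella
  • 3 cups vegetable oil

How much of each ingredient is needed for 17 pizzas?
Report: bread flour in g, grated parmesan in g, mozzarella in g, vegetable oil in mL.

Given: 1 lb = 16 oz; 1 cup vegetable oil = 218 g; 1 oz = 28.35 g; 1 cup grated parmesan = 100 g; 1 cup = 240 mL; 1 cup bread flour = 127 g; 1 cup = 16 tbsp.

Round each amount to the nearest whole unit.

bread flour: 324 g; grated parmesan: 361 g; mozzarella: 4048 g; vegetable oil: 2448 mL

Scaling factor: 17/5 = 3.4.
bread flour: 12 tbsp × 17/5 ÷ 16 tbsp/cup × 127 g/cup ≈ 324 g
grated parmesan: (1 cup + 1 tbsp = 1.0625 cup) × 17/5 × 100 g/cup ≈ 361 g
mozzarella: (2 lb + 10 oz = 2.625 lb) × 17/5 × 16 oz/lb × 28.35 g/oz ≈ 4048 g
vegetable oil: 3 cup × 17/5 × 240 mL/cup = 2448 mL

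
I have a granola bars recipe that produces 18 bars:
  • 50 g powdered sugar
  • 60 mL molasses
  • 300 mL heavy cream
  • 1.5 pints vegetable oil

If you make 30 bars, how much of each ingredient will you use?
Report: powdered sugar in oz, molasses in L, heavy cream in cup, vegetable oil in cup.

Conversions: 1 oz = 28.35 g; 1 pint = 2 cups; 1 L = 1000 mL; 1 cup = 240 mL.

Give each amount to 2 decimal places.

Scaling factor: 30/18 = 5/3.
powdered sugar: 50 g × 5/3 ÷ 28.35 g/oz ≈ 2.94 oz
molasses: 60 mL × 5/3 ÷ 1000 mL/L = 0.10 L
heavy cream: 300 mL × 5/3 ÷ 240 mL/cup ≈ 2.08 cup
vegetable oil: 1.5 pint × 5/3 × 2 cup/pint = 5.00 cup

powdered sugar: 2.94 oz; molasses: 0.10 L; heavy cream: 2.08 cup; vegetable oil: 5.00 cup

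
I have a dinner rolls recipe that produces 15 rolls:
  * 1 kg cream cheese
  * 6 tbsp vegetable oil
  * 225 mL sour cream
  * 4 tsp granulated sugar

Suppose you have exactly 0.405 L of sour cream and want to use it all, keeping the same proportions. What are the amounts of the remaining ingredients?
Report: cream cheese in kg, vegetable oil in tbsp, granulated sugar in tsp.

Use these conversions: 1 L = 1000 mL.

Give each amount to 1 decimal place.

The original recipe has 0.225 L of sour cream, so the scaling factor is 0.405 ÷ 0.225 = 9/5 = 1.8.
cream cheese: 1 kg × 9/5 = 1.8 kg
vegetable oil: 6 tbsp × 9/5 = 10.8 tbsp
granulated sugar: 4 tsp × 9/5 = 7.2 tsp

cream cheese: 1.8 kg; vegetable oil: 10.8 tbsp; granulated sugar: 7.2 tsp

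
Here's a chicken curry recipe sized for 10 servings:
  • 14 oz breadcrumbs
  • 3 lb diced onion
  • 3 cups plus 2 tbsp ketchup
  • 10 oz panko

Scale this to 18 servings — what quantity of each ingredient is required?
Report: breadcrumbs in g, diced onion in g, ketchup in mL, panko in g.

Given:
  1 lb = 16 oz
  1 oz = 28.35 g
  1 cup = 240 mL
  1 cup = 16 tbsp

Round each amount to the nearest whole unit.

Scaling factor: 18/10 = 9/5 = 1.8.
breadcrumbs: 14 oz × 9/5 × 28.35 g/oz ≈ 714 g
diced onion: 3 lb × 9/5 × 16 oz/lb × 28.35 g/oz ≈ 2449 g
ketchup: (3 cup + 2 tbsp = 3.125 cup) × 9/5 × 240 mL/cup = 1350 mL
panko: 10 oz × 9/5 × 28.35 g/oz ≈ 510 g

breadcrumbs: 714 g; diced onion: 2449 g; ketchup: 1350 mL; panko: 510 g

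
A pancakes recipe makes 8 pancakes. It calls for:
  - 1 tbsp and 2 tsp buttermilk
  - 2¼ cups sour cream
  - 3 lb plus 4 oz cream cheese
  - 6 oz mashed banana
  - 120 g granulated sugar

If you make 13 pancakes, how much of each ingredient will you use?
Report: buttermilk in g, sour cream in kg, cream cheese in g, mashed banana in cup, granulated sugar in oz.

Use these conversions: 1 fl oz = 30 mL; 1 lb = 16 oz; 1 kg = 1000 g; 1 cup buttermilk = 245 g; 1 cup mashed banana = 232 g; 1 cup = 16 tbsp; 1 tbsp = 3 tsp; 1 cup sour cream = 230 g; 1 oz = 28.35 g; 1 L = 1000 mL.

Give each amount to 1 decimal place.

buttermilk: 41.5 g; sour cream: 0.8 kg; cream cheese: 2395.6 g; mashed banana: 1.2 cup; granulated sugar: 6.9 oz

Scaling factor: 13/8 = 1.625.
buttermilk: (1 tbsp + 2 tsp = 5/3 tbsp) × 13/8 ÷ 16 tbsp/cup × 245 g/cup ≈ 41.5 g
sour cream: 2.25 cup × 13/8 × 230 g/cup ÷ 1000 g/kg ≈ 0.8 kg
cream cheese: (3 lb + 4 oz = 3.25 lb) × 13/8 × 16 oz/lb × 28.35 g/oz ≈ 2395.6 g
mashed banana: 6 oz × 13/8 × 28.35 g/oz ÷ 232 g/cup ≈ 1.2 cup
granulated sugar: 120 g × 13/8 ÷ 28.35 g/oz ≈ 6.9 oz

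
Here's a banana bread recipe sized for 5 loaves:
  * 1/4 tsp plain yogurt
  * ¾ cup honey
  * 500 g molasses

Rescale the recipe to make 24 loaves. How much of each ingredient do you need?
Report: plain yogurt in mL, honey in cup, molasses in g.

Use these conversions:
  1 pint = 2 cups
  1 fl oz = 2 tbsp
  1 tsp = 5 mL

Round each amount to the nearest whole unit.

Scaling factor: 24/5 = 4.8.
plain yogurt: 0.25 tsp × 24/5 × 5 mL/tsp = 6 mL
honey: 0.75 cup × 24/5 ≈ 4 cup
molasses: 500 g × 24/5 = 2400 g

plain yogurt: 6 mL; honey: 4 cup; molasses: 2400 g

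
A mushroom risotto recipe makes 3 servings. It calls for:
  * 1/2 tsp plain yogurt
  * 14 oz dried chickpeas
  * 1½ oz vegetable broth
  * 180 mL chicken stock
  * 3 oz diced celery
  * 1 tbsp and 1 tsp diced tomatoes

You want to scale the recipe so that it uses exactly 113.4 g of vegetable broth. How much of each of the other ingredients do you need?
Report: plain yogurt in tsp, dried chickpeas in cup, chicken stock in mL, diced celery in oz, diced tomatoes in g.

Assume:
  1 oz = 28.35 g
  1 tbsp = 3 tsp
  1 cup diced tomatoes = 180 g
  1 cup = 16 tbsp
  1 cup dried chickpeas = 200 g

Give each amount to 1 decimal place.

The original recipe has 42.525 g of vegetable broth, so the scaling factor is 113.4 ÷ 42.525 = 8/3.
plain yogurt: 0.5 tsp × 8/3 ≈ 1.3 tsp
dried chickpeas: 14 oz × 8/3 × 28.35 g/oz ÷ 200 g/cup ≈ 5.3 cup
chicken stock: 180 mL × 8/3 = 480.0 mL
diced celery: 3 oz × 8/3 = 8.0 oz
diced tomatoes: (1 tbsp + 1 tsp = 4/3 tbsp) × 8/3 ÷ 16 tbsp/cup × 180 g/cup = 40.0 g

plain yogurt: 1.3 tsp; dried chickpeas: 5.3 cup; chicken stock: 480.0 mL; diced celery: 8.0 oz; diced tomatoes: 40.0 g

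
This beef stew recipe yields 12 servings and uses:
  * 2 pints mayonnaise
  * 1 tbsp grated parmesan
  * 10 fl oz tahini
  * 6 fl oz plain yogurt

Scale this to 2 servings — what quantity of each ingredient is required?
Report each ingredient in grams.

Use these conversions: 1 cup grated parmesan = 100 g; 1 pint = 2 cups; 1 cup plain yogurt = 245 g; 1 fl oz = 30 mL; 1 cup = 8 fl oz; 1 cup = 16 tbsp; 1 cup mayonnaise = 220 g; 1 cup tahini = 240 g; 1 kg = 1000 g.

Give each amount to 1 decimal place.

mayonnaise: 146.7 g; grated parmesan: 1.0 g; tahini: 50.0 g; plain yogurt: 30.6 g

Scaling factor: 2/12 = 1/6.
mayonnaise: 2 pint × 1/6 × 2 cup/pint × 220 g/cup ≈ 146.7 g
grated parmesan: 1 tbsp × 1/6 ÷ 16 tbsp/cup × 100 g/cup ≈ 1.0 g
tahini: 10 fl oz × 1/6 ÷ 8 fl oz/cup × 240 g/cup = 50.0 g
plain yogurt: 6 fl oz × 1/6 ÷ 8 fl oz/cup × 245 g/cup ≈ 30.6 g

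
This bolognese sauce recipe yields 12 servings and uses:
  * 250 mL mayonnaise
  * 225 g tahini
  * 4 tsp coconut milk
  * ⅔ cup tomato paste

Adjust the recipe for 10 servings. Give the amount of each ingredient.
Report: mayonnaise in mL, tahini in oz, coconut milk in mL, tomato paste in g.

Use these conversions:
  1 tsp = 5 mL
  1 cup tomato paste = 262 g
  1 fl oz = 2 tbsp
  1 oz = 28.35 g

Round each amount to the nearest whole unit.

Scaling factor: 10/12 = 5/6.
mayonnaise: 250 mL × 5/6 ≈ 208 mL
tahini: 225 g × 5/6 ÷ 28.35 g/oz ≈ 7 oz
coconut milk: 4 tsp × 5/6 × 5 mL/tsp ≈ 17 mL
tomato paste: 2/3 cup × 5/6 × 262 g/cup ≈ 146 g

mayonnaise: 208 mL; tahini: 7 oz; coconut milk: 17 mL; tomato paste: 146 g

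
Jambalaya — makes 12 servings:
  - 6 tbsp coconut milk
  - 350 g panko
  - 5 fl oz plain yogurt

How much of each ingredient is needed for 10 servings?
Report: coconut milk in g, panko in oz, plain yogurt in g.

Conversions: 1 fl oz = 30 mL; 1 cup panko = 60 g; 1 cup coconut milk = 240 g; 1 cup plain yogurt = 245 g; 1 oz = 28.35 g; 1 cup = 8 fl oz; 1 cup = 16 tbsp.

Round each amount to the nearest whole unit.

Scaling factor: 10/12 = 5/6.
coconut milk: 6 tbsp × 5/6 ÷ 16 tbsp/cup × 240 g/cup = 75 g
panko: 350 g × 5/6 ÷ 28.35 g/oz ≈ 10 oz
plain yogurt: 5 fl oz × 5/6 ÷ 8 fl oz/cup × 245 g/cup ≈ 128 g

coconut milk: 75 g; panko: 10 oz; plain yogurt: 128 g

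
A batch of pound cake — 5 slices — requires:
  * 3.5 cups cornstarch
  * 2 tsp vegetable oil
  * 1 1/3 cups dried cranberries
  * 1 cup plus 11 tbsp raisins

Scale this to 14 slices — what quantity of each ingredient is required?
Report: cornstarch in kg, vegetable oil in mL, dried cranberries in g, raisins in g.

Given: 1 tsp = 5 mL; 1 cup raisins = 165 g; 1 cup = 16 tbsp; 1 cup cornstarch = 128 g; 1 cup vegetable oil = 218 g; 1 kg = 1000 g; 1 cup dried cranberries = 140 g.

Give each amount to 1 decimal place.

cornstarch: 1.3 kg; vegetable oil: 28.0 mL; dried cranberries: 522.7 g; raisins: 779.6 g

Scaling factor: 14/5 = 2.8.
cornstarch: 3.5 cup × 14/5 × 128 g/cup ÷ 1000 g/kg ≈ 1.3 kg
vegetable oil: 2 tsp × 14/5 × 5 mL/tsp = 28.0 mL
dried cranberries: 4/3 cup × 14/5 × 140 g/cup ≈ 522.7 g
raisins: (1 cup + 11 tbsp = 1.6875 cup) × 14/5 × 165 g/cup ≈ 779.6 g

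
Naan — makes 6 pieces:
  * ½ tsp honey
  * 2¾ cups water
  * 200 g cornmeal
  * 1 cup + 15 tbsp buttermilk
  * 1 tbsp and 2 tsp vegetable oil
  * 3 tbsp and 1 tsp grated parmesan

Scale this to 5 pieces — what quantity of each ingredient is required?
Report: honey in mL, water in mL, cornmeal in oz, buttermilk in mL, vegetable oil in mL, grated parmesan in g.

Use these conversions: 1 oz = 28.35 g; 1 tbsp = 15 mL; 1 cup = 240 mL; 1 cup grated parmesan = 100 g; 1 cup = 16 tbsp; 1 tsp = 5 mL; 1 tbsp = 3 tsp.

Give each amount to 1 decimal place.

Scaling factor: 5/6.
honey: 0.5 tsp × 5/6 × 5 mL/tsp ≈ 2.1 mL
water: 2.75 cup × 5/6 × 240 mL/cup = 550.0 mL
cornmeal: 200 g × 5/6 ÷ 28.35 g/oz ≈ 5.9 oz
buttermilk: (1 cup + 15 tbsp = 1.9375 cup) × 5/6 × 240 mL/cup = 387.5 mL
vegetable oil: (1 tbsp + 2 tsp = 5/3 tbsp) × 5/6 × 15 mL/tbsp ≈ 20.8 mL
grated parmesan: (3 tbsp + 1 tsp = 10/3 tbsp) × 5/6 ÷ 16 tbsp/cup × 100 g/cup ≈ 17.4 g

honey: 2.1 mL; water: 550.0 mL; cornmeal: 5.9 oz; buttermilk: 387.5 mL; vegetable oil: 20.8 mL; grated parmesan: 17.4 g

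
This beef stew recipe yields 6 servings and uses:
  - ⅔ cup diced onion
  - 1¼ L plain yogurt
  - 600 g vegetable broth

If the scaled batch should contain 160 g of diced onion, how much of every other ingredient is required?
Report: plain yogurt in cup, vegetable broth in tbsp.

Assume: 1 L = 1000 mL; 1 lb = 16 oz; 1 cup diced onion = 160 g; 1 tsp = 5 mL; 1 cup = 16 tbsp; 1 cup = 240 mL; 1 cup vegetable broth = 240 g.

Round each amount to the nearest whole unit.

The original recipe has 320/3 g of diced onion, so the scaling factor is 160 ÷ 320/3 = 3/2 = 1.5.
plain yogurt: 1.25 L × 3/2 × 1000 mL/L ÷ 240 mL/cup ≈ 8 cup
vegetable broth: 600 g × 3/2 ÷ 240 g/cup × 16 tbsp/cup = 60 tbsp

plain yogurt: 8 cup; vegetable broth: 60 tbsp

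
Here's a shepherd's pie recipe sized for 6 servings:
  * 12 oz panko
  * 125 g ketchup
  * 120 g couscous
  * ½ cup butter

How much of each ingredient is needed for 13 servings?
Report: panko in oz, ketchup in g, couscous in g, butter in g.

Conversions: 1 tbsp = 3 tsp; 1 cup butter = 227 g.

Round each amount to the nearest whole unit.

Scaling factor: 13/6.
panko: 12 oz × 13/6 = 26 oz
ketchup: 125 g × 13/6 ≈ 271 g
couscous: 120 g × 13/6 = 260 g
butter: 0.5 cup × 13/6 × 227 g/cup ≈ 246 g

panko: 26 oz; ketchup: 271 g; couscous: 260 g; butter: 246 g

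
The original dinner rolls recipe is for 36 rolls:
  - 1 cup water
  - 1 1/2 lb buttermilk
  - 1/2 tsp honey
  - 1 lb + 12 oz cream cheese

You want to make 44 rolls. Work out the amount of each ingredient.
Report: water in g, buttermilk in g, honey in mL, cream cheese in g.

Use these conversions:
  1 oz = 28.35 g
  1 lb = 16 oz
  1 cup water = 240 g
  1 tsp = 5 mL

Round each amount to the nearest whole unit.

Scaling factor: 44/36 = 11/9.
water: 1 cup × 11/9 × 240 g/cup ≈ 293 g
buttermilk: 1.5 lb × 11/9 × 16 oz/lb × 28.35 g/oz ≈ 832 g
honey: 0.5 tsp × 11/9 × 5 mL/tsp ≈ 3 mL
cream cheese: (1 lb + 12 oz = 1.75 lb) × 11/9 × 16 oz/lb × 28.35 g/oz ≈ 970 g

water: 293 g; buttermilk: 832 g; honey: 3 mL; cream cheese: 970 g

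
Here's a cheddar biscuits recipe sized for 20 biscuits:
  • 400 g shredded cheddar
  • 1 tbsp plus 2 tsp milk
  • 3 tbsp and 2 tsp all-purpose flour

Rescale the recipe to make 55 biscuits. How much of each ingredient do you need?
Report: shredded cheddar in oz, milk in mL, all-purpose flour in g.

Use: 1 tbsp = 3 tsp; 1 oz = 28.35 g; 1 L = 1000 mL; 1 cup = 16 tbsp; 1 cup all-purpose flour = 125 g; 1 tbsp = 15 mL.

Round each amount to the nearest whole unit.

Scaling factor: 55/20 = 11/4 = 2.75.
shredded cheddar: 400 g × 11/4 ÷ 28.35 g/oz ≈ 39 oz
milk: (1 tbsp + 2 tsp = 5/3 tbsp) × 11/4 × 15 mL/tbsp ≈ 69 mL
all-purpose flour: (3 tbsp + 2 tsp = 11/3 tbsp) × 11/4 ÷ 16 tbsp/cup × 125 g/cup ≈ 79 g

shredded cheddar: 39 oz; milk: 69 mL; all-purpose flour: 79 g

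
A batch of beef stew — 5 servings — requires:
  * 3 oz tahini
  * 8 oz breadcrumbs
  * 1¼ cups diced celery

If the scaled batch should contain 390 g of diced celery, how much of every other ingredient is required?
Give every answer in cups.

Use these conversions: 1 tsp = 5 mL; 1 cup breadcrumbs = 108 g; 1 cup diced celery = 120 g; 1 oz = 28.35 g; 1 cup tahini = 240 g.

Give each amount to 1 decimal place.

tahini: 0.9 cup; breadcrumbs: 5.5 cup

The original recipe has 150 g of diced celery, so the scaling factor is 390 ÷ 150 = 13/5 = 2.6.
tahini: 3 oz × 13/5 × 28.35 g/oz ÷ 240 g/cup ≈ 0.9 cup
breadcrumbs: 8 oz × 13/5 × 28.35 g/oz ÷ 108 g/cup ≈ 5.5 cup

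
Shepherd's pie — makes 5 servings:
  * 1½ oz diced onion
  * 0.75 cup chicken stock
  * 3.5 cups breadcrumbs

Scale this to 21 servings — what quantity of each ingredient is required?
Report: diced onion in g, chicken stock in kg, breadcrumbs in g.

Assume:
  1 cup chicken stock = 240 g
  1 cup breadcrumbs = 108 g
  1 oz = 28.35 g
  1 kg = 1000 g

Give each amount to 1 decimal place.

diced onion: 178.6 g; chicken stock: 0.8 kg; breadcrumbs: 1587.6 g

Scaling factor: 21/5 = 4.2.
diced onion: 1.5 oz × 21/5 × 28.35 g/oz ≈ 178.6 g
chicken stock: 0.75 cup × 21/5 × 240 g/cup ÷ 1000 g/kg ≈ 0.8 kg
breadcrumbs: 3.5 cup × 21/5 × 108 g/cup = 1587.6 g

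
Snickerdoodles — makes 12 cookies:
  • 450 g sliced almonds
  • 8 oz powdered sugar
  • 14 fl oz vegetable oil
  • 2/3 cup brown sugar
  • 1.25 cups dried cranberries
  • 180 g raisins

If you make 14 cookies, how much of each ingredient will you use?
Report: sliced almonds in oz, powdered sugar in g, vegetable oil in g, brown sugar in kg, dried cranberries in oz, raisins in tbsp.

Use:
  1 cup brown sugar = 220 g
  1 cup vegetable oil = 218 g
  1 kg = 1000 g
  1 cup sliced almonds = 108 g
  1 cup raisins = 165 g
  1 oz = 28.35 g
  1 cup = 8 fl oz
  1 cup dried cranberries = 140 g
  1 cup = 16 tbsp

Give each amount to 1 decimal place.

Scaling factor: 14/12 = 7/6.
sliced almonds: 450 g × 7/6 ÷ 28.35 g/oz ≈ 18.5 oz
powdered sugar: 8 oz × 7/6 × 28.35 g/oz = 264.6 g
vegetable oil: 14 fl oz × 7/6 ÷ 8 fl oz/cup × 218 g/cup ≈ 445.1 g
brown sugar: 2/3 cup × 7/6 × 220 g/cup ÷ 1000 g/kg ≈ 0.2 kg
dried cranberries: 1.25 cup × 7/6 × 140 g/cup ÷ 28.35 g/oz ≈ 7.2 oz
raisins: 180 g × 7/6 ÷ 165 g/cup × 16 tbsp/cup ≈ 20.4 tbsp

sliced almonds: 18.5 oz; powdered sugar: 264.6 g; vegetable oil: 445.1 g; brown sugar: 0.2 kg; dried cranberries: 7.2 oz; raisins: 20.4 tbsp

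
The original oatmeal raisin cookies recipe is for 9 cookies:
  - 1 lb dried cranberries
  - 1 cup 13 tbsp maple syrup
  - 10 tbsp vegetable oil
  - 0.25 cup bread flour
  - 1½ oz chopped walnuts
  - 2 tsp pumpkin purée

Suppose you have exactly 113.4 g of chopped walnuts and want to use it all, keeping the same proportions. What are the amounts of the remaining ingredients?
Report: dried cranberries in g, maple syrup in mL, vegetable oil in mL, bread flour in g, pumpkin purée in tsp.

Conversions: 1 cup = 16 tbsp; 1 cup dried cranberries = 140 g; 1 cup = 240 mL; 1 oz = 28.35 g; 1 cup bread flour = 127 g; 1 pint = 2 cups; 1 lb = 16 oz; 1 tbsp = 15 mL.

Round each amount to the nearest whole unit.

The original recipe has 42.525 g of chopped walnuts, so the scaling factor is 113.4 ÷ 42.525 = 8/3.
dried cranberries: 1 lb × 8/3 × 16 oz/lb × 28.35 g/oz ≈ 1210 g
maple syrup: (1 cup + 13 tbsp = 1.8125 cup) × 8/3 × 240 mL/cup = 1160 mL
vegetable oil: 10 tbsp × 8/3 × 15 mL/tbsp = 400 mL
bread flour: 0.25 cup × 8/3 × 127 g/cup ≈ 85 g
pumpkin purée: 2 tsp × 8/3 ≈ 5 tsp

dried cranberries: 1210 g; maple syrup: 1160 mL; vegetable oil: 400 mL; bread flour: 85 g; pumpkin purée: 5 tsp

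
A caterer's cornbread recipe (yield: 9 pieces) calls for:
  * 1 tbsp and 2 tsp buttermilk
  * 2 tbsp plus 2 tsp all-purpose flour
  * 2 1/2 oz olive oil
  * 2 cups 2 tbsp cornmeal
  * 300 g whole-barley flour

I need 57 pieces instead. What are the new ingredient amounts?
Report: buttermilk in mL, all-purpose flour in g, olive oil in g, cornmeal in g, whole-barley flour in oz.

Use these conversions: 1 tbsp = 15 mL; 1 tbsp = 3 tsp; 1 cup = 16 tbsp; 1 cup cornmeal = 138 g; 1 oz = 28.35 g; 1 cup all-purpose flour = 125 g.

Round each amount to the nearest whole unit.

buttermilk: 158 mL; all-purpose flour: 132 g; olive oil: 449 g; cornmeal: 1857 g; whole-barley flour: 67 oz

Scaling factor: 57/9 = 19/3.
buttermilk: (1 tbsp + 2 tsp = 5/3 tbsp) × 19/3 × 15 mL/tbsp ≈ 158 mL
all-purpose flour: (2 tbsp + 2 tsp = 8/3 tbsp) × 19/3 ÷ 16 tbsp/cup × 125 g/cup ≈ 132 g
olive oil: 2.5 oz × 19/3 × 28.35 g/oz ≈ 449 g
cornmeal: (2 cup + 2 tbsp = 2.125 cup) × 19/3 × 138 g/cup ≈ 1857 g
whole-barley flour: 300 g × 19/3 ÷ 28.35 g/oz ≈ 67 oz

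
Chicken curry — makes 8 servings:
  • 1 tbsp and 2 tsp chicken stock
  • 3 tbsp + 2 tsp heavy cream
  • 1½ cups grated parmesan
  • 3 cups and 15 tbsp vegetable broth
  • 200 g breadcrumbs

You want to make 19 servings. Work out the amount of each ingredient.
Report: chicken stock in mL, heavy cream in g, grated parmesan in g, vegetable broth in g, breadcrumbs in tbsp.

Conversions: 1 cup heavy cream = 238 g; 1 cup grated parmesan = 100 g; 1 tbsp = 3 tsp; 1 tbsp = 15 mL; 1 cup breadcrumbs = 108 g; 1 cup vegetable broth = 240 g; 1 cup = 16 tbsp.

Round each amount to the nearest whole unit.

chicken stock: 59 mL; heavy cream: 130 g; grated parmesan: 356 g; vegetable broth: 2244 g; breadcrumbs: 70 tbsp

Scaling factor: 19/8 = 2.375.
chicken stock: (1 tbsp + 2 tsp = 5/3 tbsp) × 19/8 × 15 mL/tbsp ≈ 59 mL
heavy cream: (3 tbsp + 2 tsp = 11/3 tbsp) × 19/8 ÷ 16 tbsp/cup × 238 g/cup ≈ 130 g
grated parmesan: 1.5 cup × 19/8 × 100 g/cup ≈ 356 g
vegetable broth: (3 cup + 15 tbsp = 3.9375 cup) × 19/8 × 240 g/cup ≈ 2244 g
breadcrumbs: 200 g × 19/8 ÷ 108 g/cup × 16 tbsp/cup ≈ 70 tbsp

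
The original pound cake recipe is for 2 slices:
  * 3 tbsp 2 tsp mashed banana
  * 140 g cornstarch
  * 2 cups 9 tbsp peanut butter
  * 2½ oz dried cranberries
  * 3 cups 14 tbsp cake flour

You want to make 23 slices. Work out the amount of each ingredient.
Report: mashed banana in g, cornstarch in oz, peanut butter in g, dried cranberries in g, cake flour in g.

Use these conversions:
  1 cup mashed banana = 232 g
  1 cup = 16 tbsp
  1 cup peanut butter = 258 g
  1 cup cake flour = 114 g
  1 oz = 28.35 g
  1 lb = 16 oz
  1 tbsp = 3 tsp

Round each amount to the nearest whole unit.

mashed banana: 611 g; cornstarch: 57 oz; peanut butter: 7603 g; dried cranberries: 815 g; cake flour: 5080 g

Scaling factor: 23/2 = 11.5.
mashed banana: (3 tbsp + 2 tsp = 11/3 tbsp) × 23/2 ÷ 16 tbsp/cup × 232 g/cup ≈ 611 g
cornstarch: 140 g × 23/2 ÷ 28.35 g/oz ≈ 57 oz
peanut butter: (2 cup + 9 tbsp = 2.5625 cup) × 23/2 × 258 g/cup ≈ 7603 g
dried cranberries: 2.5 oz × 23/2 × 28.35 g/oz ≈ 815 g
cake flour: (3 cup + 14 tbsp = 3.875 cup) × 23/2 × 114 g/cup ≈ 5080 g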